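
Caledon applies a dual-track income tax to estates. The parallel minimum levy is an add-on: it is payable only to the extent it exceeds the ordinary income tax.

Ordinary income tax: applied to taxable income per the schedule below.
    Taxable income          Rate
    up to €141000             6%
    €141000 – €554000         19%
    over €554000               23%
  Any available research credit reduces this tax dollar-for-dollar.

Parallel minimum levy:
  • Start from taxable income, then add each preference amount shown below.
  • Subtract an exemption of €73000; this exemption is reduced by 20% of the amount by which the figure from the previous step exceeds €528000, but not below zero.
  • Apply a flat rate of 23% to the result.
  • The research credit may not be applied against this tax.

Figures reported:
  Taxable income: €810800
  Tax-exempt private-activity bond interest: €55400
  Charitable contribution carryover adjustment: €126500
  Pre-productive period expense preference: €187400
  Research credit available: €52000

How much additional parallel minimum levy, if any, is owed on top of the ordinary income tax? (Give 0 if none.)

Ordinary income tax:
  €141000 × 6% = €8460
  €413000 × 19% = €78470
  €256800 × 23% = €59064
  → €145994
  Less research credit €52000 → €93994

Parallel minimum levy:
  Adjusted income: €810800 + €55400 + €126500 + €187400 = €1180100
  Exemption: 20% × (€1180100 − €528000) = €130420 ≥ €73000, so the exemption is fully phased out
  Base: €1180100 − €0 = €1180100
  €1180100 × 23% = €271423

Excess of parallel minimum levy over ordinary income tax: €271423 − €93994 = €177429.

€177429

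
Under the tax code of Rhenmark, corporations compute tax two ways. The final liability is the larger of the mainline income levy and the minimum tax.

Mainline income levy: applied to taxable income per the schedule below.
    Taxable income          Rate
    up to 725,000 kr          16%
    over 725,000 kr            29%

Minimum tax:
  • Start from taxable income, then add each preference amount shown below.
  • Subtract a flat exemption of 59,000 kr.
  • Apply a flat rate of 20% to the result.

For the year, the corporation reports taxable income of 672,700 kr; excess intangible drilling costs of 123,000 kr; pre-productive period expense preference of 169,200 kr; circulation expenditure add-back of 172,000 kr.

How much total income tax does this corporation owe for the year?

215,580 kr

Minimum tax:
  Adjusted income: 672,700 kr + 123,000 kr + 169,200 kr + 172,000 kr = 1,136,900 kr
  Less exemption 59,000 kr → base 1,077,900 kr
  1,077,900 kr × 20% = 215,580 kr

Mainline income levy:
  672,700 kr × 16% = 107,632 kr

215,580 kr > 107,632 kr, so the minimum tax is the binding amount.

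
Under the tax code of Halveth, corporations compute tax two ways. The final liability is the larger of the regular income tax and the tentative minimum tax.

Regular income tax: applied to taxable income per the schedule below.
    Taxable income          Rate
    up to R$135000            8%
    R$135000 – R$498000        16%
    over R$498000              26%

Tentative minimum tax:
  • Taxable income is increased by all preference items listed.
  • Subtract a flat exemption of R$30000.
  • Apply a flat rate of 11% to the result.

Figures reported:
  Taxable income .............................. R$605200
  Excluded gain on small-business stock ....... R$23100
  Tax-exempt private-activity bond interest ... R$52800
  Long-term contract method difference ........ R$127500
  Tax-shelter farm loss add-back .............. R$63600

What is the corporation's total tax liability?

R$96752

Regular income tax:
  R$135000 × 8% = R$10800
  R$363000 × 16% = R$58080
  R$107200 × 26% = R$27872
  → R$96752

Tentative minimum tax:
  Adjusted income: R$605200 + R$23100 + R$52800 + R$127500 + R$63600 = R$872200
  Less exemption R$30000 → base R$842200
  R$842200 × 11% = R$92642

R$96752 > R$92642, so the regular income tax governs.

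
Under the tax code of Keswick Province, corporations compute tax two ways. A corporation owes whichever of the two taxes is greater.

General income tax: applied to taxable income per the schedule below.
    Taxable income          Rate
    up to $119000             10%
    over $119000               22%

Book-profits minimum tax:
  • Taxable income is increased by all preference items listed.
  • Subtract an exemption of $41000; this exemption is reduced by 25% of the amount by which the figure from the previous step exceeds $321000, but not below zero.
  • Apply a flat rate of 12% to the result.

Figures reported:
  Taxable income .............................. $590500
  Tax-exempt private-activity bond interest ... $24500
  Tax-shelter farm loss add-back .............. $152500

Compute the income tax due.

General income tax:
  $119000 × 10% = $11900
  $471500 × 22% = $103730
  → $115630

Book-profits minimum tax:
  Adjusted income: $590500 + $24500 + $152500 = $767500
  Exemption: 25% × ($767500 − $321000) = $111625 ≥ $41000, so the exemption is fully phased out
  Base: $767500 − $0 = $767500
  $767500 × 12% = $92100

$115630 > $92100, so the general income tax governs.

$115630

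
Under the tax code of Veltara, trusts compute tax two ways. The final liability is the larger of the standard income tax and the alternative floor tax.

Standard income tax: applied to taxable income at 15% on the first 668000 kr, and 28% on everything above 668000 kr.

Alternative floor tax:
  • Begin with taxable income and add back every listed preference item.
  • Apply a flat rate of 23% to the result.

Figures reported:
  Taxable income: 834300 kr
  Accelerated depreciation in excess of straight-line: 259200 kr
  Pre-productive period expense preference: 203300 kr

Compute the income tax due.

Standard income tax:
  668000 kr × 15% = 100200 kr
  166300 kr × 28% = 46564 kr
  → 146764 kr

Alternative floor tax:
  Adjusted income: 834300 kr + 259200 kr + 203300 kr = 1296800 kr
  1296800 kr × 23% = 298264 kr

298264 kr > 146764 kr, so the alternative floor tax is the binding amount.

298264 kr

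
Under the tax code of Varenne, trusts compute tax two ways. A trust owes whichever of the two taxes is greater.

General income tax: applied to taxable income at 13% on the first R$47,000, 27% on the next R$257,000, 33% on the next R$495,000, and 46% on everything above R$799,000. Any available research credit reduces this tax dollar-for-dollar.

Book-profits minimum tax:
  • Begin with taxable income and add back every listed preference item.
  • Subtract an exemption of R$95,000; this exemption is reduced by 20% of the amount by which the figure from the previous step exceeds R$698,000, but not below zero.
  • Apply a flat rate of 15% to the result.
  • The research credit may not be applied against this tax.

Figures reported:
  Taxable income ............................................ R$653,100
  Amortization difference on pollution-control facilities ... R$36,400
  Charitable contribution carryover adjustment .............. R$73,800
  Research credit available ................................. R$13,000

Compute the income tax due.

General income tax:
  R$47,000 × 13% = R$6,110
  R$257,000 × 27% = R$69,390
  R$349,100 × 33% = R$115,203
  → R$190,703
  Less research credit R$13,000 → R$177,703

Book-profits minimum tax:
  Adjusted income: R$653,100 + R$36,400 + R$73,800 = R$763,300
  Exemption: R$95,000 − 20% × (R$763,300 − R$698,000) = R$95,000 − R$13,060 = R$81,940
  Base: R$763,300 − R$81,940 = R$681,360
  R$681,360 × 15% = R$102,204

R$177,703 > R$102,204, so the general income tax governs.

R$177,703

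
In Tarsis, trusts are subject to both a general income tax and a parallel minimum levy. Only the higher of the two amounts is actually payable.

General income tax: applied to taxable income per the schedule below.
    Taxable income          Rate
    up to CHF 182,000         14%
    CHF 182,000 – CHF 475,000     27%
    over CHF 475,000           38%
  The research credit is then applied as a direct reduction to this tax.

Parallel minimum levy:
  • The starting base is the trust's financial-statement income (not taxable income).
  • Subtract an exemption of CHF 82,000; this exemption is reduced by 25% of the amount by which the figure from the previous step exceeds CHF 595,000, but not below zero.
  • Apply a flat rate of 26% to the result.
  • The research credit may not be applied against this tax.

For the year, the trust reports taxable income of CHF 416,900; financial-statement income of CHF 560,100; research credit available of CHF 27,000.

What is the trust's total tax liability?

General income tax:
  CHF 182,000 × 14% = CHF 25,480
  CHF 234,900 × 27% = CHF 63,423
  → CHF 88,903
  Less research credit CHF 27,000 → CHF 61,903

Parallel minimum levy:
  Base (financial-statement income): CHF 560,100
  Exemption: CHF 560,100 ≤ CHF 595,000, so full CHF 82,000 applies
  Base: CHF 560,100 − CHF 82,000 = CHF 478,100
  CHF 478,100 × 26% = CHF 124,306

CHF 124,306 > CHF 61,903, so the parallel minimum levy is the binding amount.

CHF 124,306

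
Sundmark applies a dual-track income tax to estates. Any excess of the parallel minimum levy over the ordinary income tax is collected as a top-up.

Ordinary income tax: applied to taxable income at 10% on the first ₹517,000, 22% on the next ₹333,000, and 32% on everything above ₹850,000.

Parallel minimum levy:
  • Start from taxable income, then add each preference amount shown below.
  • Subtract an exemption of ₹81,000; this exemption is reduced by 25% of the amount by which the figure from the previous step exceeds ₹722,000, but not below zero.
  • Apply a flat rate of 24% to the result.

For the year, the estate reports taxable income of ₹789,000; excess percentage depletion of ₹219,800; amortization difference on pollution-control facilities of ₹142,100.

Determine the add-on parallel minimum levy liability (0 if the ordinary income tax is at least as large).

Ordinary income tax:
  ₹517,000 × 10% = ₹51,700
  ₹272,000 × 22% = ₹59,840
  → ₹111,540

Parallel minimum levy:
  Adjusted income: ₹789,000 + ₹219,800 + ₹142,100 = ₹1,150,900
  Exemption: 25% × (₹1,150,900 − ₹722,000) = ₹107,225 ≥ ₹81,000, so the exemption is fully phased out
  Base: ₹1,150,900 − ₹0 = ₹1,150,900
  ₹1,150,900 × 24% = ₹276,216

Excess of parallel minimum levy over ordinary income tax: ₹276,216 − ₹111,540 = ₹164,676.

₹164,676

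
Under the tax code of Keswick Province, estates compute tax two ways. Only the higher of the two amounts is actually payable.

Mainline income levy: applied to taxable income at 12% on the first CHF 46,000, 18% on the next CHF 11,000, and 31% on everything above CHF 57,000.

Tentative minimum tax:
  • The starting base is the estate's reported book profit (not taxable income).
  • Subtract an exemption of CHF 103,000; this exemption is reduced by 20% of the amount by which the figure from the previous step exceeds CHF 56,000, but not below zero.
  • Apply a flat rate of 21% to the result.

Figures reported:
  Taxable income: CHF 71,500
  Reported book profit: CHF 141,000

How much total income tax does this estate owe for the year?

CHF 11,995

Tentative minimum tax:
  Base (reported book profit): CHF 141,000
  Exemption: CHF 103,000 − 20% × (CHF 141,000 − CHF 56,000) = CHF 103,000 − CHF 17,000 = CHF 86,000
  Base: CHF 141,000 − CHF 86,000 = CHF 55,000
  CHF 55,000 × 21% = CHF 11,550

Mainline income levy:
  CHF 46,000 × 12% = CHF 5,520
  CHF 11,000 × 18% = CHF 1,980
  CHF 14,500 × 31% = CHF 4,495
  → CHF 11,995

CHF 11,995 > CHF 11,550, so the mainline income levy governs.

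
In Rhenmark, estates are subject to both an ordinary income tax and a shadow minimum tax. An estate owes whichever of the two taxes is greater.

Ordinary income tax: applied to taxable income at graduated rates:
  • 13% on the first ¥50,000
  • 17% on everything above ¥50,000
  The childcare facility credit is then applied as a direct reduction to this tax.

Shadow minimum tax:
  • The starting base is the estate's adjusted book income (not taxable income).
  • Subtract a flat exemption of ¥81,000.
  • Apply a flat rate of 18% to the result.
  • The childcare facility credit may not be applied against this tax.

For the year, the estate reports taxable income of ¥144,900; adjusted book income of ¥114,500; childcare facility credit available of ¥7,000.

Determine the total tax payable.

Ordinary income tax:
  ¥50,000 × 13% = ¥6,500
  ¥94,900 × 17% = ¥16,133
  → ¥22,633
  Less childcare facility credit ¥7,000 → ¥15,633

Shadow minimum tax:
  Base (adjusted book income): ¥114,500
  Less exemption ¥81,000 → base ¥33,500
  ¥33,500 × 18% = ¥6,030

¥15,633 > ¥6,030, so the ordinary income tax governs.

¥15,633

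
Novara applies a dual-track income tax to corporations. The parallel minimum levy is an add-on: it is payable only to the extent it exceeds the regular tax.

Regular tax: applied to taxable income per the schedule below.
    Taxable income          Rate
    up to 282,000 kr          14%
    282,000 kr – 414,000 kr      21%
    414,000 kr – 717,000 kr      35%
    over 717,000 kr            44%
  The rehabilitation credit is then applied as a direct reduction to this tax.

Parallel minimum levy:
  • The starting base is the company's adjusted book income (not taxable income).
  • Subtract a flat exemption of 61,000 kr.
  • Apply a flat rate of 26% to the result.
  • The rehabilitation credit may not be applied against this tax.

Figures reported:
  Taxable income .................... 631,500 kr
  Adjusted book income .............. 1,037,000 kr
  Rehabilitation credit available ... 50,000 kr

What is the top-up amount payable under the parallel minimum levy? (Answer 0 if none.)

160,435 kr

Parallel minimum levy:
  Base (adjusted book income): 1,037,000 kr
  Less exemption 61,000 kr → base 976,000 kr
  976,000 kr × 26% = 253,760 kr

Regular tax:
  282,000 kr × 14% = 39,480 kr
  132,000 kr × 21% = 27,720 kr
  217,500 kr × 35% = 76,125 kr
  → 143,325 kr
  Less rehabilitation credit 50,000 kr → 93,325 kr

Excess of parallel minimum levy over regular tax: 253,760 kr − 93,325 kr = 160,435 kr.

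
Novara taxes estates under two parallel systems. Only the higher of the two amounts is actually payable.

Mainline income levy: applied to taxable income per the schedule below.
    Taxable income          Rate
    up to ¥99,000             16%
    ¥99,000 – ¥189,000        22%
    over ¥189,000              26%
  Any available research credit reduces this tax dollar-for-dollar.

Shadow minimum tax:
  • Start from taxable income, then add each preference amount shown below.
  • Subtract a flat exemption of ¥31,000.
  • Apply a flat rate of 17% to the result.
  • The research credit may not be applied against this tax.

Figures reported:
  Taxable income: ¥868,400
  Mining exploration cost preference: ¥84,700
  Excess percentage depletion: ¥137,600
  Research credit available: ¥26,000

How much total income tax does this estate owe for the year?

Shadow minimum tax:
  Adjusted income: ¥868,400 + ¥84,700 + ¥137,600 = ¥1,090,700
  Less exemption ¥31,000 → base ¥1,059,700
  ¥1,059,700 × 17% = ¥180,149

Mainline income levy:
  ¥99,000 × 16% = ¥15,840
  ¥90,000 × 22% = ¥19,800
  ¥679,400 × 26% = ¥176,644
  → ¥212,284
  Less research credit ¥26,000 → ¥186,284

¥186,284 > ¥180,149, so the mainline income levy governs.

¥186,284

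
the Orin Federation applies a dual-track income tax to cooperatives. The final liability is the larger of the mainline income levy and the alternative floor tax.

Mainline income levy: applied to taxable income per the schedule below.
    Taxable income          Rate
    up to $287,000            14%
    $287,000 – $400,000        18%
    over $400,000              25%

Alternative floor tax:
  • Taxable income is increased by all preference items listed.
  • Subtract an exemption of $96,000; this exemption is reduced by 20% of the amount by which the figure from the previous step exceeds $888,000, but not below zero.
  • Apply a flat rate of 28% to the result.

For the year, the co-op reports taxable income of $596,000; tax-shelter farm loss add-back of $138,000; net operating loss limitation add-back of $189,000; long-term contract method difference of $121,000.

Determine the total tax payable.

$274,176

Alternative floor tax:
  Adjusted income: $596,000 + $138,000 + $189,000 + $121,000 = $1,044,000
  Exemption: $96,000 − 20% × ($1,044,000 − $888,000) = $96,000 − $31,200 = $64,800
  Base: $1,044,000 − $64,800 = $979,200
  $979,200 × 28% = $274,176

Mainline income levy:
  $287,000 × 14% = $40,180
  $113,000 × 18% = $20,340
  $196,000 × 25% = $49,000
  → $109,520

$274,176 > $109,520, so the alternative floor tax is the binding amount.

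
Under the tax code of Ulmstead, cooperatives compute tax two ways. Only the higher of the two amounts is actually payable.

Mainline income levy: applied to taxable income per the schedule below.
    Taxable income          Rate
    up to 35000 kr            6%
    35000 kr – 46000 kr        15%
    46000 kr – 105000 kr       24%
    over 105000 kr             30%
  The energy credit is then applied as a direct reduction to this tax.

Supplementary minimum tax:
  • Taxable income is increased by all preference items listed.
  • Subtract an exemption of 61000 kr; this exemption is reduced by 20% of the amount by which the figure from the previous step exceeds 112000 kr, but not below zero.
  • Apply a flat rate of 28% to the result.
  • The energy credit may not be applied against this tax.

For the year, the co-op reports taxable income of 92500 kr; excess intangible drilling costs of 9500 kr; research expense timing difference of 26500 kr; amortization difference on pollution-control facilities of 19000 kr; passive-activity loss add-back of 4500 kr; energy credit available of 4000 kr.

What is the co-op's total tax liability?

27720 kr

Supplementary minimum tax:
  Adjusted income: 92500 kr + 9500 kr + 26500 kr + 19000 kr + 4500 kr = 152000 kr
  Exemption: 61000 kr − 20% × (152000 kr − 112000 kr) = 61000 kr − 8000 kr = 53000 kr
  Base: 152000 kr − 53000 kr = 99000 kr
  99000 kr × 28% = 27720 kr

Mainline income levy:
  35000 kr × 6% = 2100 kr
  11000 kr × 15% = 1650 kr
  46500 kr × 24% = 11160 kr
  → 14910 kr
  Less energy credit 4000 kr → 10910 kr

27720 kr > 10910 kr, so the supplementary minimum tax is the binding amount.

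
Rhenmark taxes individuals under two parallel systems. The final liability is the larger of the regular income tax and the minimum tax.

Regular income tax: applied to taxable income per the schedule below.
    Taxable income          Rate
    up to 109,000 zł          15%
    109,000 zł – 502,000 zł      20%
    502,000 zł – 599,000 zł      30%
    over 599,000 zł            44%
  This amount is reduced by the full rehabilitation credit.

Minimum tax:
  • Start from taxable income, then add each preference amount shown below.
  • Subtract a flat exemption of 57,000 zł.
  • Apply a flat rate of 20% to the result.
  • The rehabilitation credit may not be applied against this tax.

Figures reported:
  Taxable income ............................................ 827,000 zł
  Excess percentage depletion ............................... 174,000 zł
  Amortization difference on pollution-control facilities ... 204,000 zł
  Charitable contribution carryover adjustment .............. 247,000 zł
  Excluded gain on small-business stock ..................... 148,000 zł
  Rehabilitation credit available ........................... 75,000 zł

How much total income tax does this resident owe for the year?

Regular income tax:
  109,000 zł × 15% = 16,350 zł
  393,000 zł × 20% = 78,600 zł
  97,000 zł × 30% = 29,100 zł
  228,000 zł × 44% = 100,320 zł
  → 224,370 zł
  Less rehabilitation credit 75,000 zł → 149,370 zł

Minimum tax:
  Adjusted income: 827,000 zł + 174,000 zł + 204,000 zł + 247,000 zł + 148,000 zł = 1,600,000 zł
  Less exemption 57,000 zł → base 1,543,000 zł
  1,543,000 zł × 20% = 308,600 zł

308,600 zł > 149,370 zł, so the minimum tax is the binding amount.

308,600 zł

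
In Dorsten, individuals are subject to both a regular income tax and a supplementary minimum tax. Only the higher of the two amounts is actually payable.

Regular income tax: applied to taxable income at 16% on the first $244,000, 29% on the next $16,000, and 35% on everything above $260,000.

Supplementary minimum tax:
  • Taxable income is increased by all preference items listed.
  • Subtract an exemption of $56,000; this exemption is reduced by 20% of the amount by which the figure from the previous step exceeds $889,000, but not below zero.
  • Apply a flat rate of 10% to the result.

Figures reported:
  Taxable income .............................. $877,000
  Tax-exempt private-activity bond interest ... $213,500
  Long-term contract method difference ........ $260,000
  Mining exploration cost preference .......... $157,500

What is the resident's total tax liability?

Regular income tax:
  $244,000 × 16% = $39,040
  $16,000 × 29% = $4,640
  $617,000 × 35% = $215,950
  → $259,630

Supplementary minimum tax:
  Adjusted income: $877,000 + $213,500 + $260,000 + $157,500 = $1,508,000
  Exemption: 20% × ($1,508,000 − $889,000) = $123,800 ≥ $56,000, so the exemption is fully phased out
  Base: $1,508,000 − $0 = $1,508,000
  $1,508,000 × 10% = $150,800

$259,630 > $150,800, so the regular income tax governs.

$259,630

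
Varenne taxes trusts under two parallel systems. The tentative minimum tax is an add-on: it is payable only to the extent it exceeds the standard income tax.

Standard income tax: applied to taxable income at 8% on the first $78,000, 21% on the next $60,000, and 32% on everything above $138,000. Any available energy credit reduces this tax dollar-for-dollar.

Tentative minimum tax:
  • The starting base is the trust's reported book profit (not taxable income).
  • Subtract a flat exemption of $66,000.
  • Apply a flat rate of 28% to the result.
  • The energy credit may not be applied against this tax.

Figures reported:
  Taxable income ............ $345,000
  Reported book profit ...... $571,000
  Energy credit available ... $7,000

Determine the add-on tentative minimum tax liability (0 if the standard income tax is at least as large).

Tentative minimum tax:
  Base (reported book profit): $571,000
  Less exemption $66,000 → base $505,000
  $505,000 × 28% = $141,400

Standard income tax:
  $78,000 × 8% = $6,240
  $60,000 × 21% = $12,600
  $207,000 × 32% = $66,240
  → $85,080
  Less energy credit $7,000 → $78,080

Excess of tentative minimum tax over standard income tax: $141,400 − $78,080 = $63,320.

$63,320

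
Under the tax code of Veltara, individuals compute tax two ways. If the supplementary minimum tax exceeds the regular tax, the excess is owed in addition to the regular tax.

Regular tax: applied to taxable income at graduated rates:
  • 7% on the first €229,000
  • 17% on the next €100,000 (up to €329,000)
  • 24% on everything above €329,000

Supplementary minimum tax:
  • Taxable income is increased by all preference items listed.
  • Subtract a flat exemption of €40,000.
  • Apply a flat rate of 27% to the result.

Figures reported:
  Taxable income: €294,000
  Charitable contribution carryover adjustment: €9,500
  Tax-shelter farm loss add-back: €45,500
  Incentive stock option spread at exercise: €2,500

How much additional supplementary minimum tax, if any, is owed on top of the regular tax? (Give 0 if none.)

Regular tax:
  €229,000 × 7% = €16,030
  €65,000 × 17% = €11,050
  → €27,080

Supplementary minimum tax:
  Adjusted income: €294,000 + €9,500 + €45,500 + €2,500 = €351,500
  Less exemption €40,000 → base €311,500
  €311,500 × 27% = €84,105

Excess of supplementary minimum tax over regular tax: €84,105 − €27,080 = €57,025.

€57,025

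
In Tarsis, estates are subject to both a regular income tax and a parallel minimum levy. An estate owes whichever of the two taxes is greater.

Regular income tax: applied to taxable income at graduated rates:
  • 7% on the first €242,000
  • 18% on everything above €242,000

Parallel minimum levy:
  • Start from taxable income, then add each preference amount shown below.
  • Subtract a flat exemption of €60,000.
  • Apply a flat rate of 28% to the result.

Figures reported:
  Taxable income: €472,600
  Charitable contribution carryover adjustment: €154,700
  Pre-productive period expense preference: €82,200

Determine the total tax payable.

€181,860

Parallel minimum levy:
  Adjusted income: €472,600 + €154,700 + €82,200 = €709,500
  Less exemption €60,000 → base €649,500
  €649,500 × 28% = €181,860

Regular income tax:
  €242,000 × 7% = €16,940
  €230,600 × 18% = €41,508
  → €58,448

€181,860 > €58,448, so the parallel minimum levy is the binding amount.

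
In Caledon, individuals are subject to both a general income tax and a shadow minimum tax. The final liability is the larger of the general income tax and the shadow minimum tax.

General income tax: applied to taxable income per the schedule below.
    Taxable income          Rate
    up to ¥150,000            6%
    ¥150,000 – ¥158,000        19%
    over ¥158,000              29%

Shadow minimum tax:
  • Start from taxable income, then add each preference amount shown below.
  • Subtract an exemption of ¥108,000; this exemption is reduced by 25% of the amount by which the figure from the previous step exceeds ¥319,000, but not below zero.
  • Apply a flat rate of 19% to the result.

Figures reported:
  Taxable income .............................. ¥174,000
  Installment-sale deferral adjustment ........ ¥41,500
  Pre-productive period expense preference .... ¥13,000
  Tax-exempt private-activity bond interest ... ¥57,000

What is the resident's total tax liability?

General income tax:
  ¥150,000 × 6% = ¥9,000
  ¥8,000 × 19% = ¥1,520
  ¥16,000 × 29% = ¥4,640
  → ¥15,160

Shadow minimum tax:
  Adjusted income: ¥174,000 + ¥41,500 + ¥13,000 + ¥57,000 = ¥285,500
  Exemption: ¥285,500 ≤ ¥319,000, so full ¥108,000 applies
  Base: ¥285,500 − ¥108,000 = ¥177,500
  ¥177,500 × 19% = ¥33,725

¥33,725 > ¥15,160, so the shadow minimum tax is the binding amount.

¥33,725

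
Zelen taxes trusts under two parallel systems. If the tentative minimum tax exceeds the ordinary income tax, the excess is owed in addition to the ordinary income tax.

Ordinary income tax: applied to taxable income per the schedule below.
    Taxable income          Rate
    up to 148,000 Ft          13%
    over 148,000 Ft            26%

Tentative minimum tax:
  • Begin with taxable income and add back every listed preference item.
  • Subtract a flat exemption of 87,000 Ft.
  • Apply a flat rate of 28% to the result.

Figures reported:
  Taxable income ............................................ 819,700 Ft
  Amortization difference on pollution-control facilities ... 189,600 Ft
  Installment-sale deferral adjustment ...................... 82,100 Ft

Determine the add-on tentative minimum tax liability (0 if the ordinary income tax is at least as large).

Ordinary income tax:
  148,000 Ft × 13% = 19,240 Ft
  671,700 Ft × 26% = 174,642 Ft
  → 193,882 Ft

Tentative minimum tax:
  Adjusted income: 819,700 Ft + 189,600 Ft + 82,100 Ft = 1,091,400 Ft
  Less exemption 87,000 Ft → base 1,004,400 Ft
  1,004,400 Ft × 28% = 281,232 Ft

Excess of tentative minimum tax over ordinary income tax: 281,232 Ft − 193,882 Ft = 87,350 Ft.

87,350 Ft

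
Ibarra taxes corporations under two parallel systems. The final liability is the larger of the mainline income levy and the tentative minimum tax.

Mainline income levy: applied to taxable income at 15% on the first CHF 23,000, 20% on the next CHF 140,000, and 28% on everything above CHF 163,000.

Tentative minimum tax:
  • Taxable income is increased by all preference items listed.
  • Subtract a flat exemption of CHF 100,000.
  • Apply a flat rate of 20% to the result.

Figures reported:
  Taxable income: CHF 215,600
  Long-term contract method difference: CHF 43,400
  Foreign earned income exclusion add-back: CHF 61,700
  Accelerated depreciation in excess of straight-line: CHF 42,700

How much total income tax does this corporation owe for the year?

Tentative minimum tax:
  Adjusted income: CHF 215,600 + CHF 43,400 + CHF 61,700 + CHF 42,700 = CHF 363,400
  Less exemption CHF 100,000 → base CHF 263,400
  CHF 263,400 × 20% = CHF 52,680

Mainline income levy:
  CHF 23,000 × 15% = CHF 3,450
  CHF 140,000 × 20% = CHF 28,000
  CHF 52,600 × 28% = CHF 14,728
  → CHF 46,178

CHF 52,680 > CHF 46,178, so the tentative minimum tax is the binding amount.

CHF 52,680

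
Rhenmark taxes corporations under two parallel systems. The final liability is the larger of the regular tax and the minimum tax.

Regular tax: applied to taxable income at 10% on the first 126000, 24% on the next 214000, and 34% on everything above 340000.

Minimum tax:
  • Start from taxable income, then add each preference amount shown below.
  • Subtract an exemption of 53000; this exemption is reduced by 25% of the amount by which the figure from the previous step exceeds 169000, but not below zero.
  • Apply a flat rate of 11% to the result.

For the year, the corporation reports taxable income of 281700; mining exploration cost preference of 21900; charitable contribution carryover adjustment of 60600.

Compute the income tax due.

Regular tax:
  126000 × 10% = 12600
  155700 × 24% = 37368
  → 49968

Minimum tax:
  Adjusted income: 281700 + 21900 + 60600 = 364200
  Exemption: 53000 − 25% × (364200 − 169000) = 53000 − 48800 = 4200
  Base: 364200 − 4200 = 360000
  360000 × 11% = 39600

49968 > 39600, so the regular tax governs.

49968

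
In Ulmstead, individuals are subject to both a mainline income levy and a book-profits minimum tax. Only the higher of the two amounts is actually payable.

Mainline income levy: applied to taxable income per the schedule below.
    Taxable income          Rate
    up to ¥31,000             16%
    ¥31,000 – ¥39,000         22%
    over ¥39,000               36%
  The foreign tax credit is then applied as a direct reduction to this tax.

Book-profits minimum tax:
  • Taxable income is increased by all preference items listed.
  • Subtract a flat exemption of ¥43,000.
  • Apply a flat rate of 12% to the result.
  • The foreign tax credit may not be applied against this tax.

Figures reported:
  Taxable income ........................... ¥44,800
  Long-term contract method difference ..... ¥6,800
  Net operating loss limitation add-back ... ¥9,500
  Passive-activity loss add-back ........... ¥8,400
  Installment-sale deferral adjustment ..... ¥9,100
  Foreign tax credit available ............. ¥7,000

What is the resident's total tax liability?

Mainline income levy:
  ¥31,000 × 16% = ¥4,960
  ¥8,000 × 22% = ¥1,760
  ¥5,800 × 36% = ¥2,088
  → ¥8,808
  Less foreign tax credit ¥7,000 → ¥1,808

Book-profits minimum tax:
  Adjusted income: ¥44,800 + ¥6,800 + ¥9,500 + ¥8,400 + ¥9,100 = ¥78,600
  Less exemption ¥43,000 → base ¥35,600
  ¥35,600 × 12% = ¥4,272

¥4,272 > ¥1,808, so the book-profits minimum tax is the binding amount.

¥4,272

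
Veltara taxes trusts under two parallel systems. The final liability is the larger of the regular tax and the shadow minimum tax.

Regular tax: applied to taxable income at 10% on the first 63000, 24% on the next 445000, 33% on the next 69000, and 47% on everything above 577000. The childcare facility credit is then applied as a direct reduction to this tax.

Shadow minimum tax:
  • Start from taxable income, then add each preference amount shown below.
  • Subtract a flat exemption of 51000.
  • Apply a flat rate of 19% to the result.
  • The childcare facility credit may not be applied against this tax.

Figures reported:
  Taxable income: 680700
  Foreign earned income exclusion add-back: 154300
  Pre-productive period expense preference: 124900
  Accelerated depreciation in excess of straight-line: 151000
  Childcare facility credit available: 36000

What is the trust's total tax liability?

201381

Shadow minimum tax:
  Adjusted income: 680700 + 154300 + 124900 + 151000 = 1110900
  Less exemption 51000 → base 1059900
  1059900 × 19% = 201381

Regular tax:
  63000 × 10% = 6300
  445000 × 24% = 106800
  69000 × 33% = 22770
  103700 × 47% = 48739
  → 184609
  Less childcare facility credit 36000 → 148609

201381 > 148609, so the shadow minimum tax is the binding amount.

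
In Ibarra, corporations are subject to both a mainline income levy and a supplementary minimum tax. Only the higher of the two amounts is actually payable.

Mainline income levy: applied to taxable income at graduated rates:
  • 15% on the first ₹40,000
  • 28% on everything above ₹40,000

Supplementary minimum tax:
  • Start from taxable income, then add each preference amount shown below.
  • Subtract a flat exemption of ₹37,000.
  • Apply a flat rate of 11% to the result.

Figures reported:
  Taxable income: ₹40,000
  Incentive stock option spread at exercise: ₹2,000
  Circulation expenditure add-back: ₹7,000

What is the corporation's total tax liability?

₹6,000

Supplementary minimum tax:
  Adjusted income: ₹40,000 + ₹2,000 + ₹7,000 = ₹49,000
  Less exemption ₹37,000 → base ₹12,000
  ₹12,000 × 11% = ₹1,320

Mainline income levy:
  ₹40,000 × 15% = ₹6,000

₹6,000 > ₹1,320, so the mainline income levy governs.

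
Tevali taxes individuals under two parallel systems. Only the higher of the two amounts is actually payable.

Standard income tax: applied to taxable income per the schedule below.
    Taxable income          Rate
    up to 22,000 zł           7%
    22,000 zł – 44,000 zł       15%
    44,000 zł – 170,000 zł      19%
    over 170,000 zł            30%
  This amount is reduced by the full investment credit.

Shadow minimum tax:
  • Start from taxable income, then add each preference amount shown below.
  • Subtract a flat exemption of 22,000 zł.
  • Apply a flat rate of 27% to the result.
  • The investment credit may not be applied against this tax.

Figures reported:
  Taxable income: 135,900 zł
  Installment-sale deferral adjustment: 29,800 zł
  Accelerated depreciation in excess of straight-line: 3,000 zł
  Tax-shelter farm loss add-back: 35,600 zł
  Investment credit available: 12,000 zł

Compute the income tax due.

49,221 zł

Standard income tax:
  22,000 zł × 7% = 1,540 zł
  22,000 zł × 15% = 3,300 zł
  91,900 zł × 19% = 17,461 zł
  → 22,301 zł
  Less investment credit 12,000 zł → 10,301 zł

Shadow minimum tax:
  Adjusted income: 135,900 zł + 29,800 zł + 3,000 zł + 35,600 zł = 204,300 zł
  Less exemption 22,000 zł → base 182,300 zł
  182,300 zł × 27% = 49,221 zł

49,221 zł > 10,301 zł, so the shadow minimum tax is the binding amount.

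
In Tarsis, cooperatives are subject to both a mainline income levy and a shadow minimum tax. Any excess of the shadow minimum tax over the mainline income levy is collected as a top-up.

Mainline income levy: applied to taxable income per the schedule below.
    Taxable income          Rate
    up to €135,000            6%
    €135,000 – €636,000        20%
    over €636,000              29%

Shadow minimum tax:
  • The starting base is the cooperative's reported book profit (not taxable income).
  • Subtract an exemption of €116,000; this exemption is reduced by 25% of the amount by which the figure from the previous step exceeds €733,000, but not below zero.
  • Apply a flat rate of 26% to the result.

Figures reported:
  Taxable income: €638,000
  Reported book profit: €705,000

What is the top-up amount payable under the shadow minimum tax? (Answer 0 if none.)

€44,260

Mainline income levy:
  €135,000 × 6% = €8,100
  €501,000 × 20% = €100,200
  €2,000 × 29% = €580
  → €108,880

Shadow minimum tax:
  Base (reported book profit): €705,000
  Exemption: €705,000 ≤ €733,000, so full €116,000 applies
  Base: €705,000 − €116,000 = €589,000
  €589,000 × 26% = €153,140

Excess of shadow minimum tax over mainline income levy: €153,140 − €108,880 = €44,260.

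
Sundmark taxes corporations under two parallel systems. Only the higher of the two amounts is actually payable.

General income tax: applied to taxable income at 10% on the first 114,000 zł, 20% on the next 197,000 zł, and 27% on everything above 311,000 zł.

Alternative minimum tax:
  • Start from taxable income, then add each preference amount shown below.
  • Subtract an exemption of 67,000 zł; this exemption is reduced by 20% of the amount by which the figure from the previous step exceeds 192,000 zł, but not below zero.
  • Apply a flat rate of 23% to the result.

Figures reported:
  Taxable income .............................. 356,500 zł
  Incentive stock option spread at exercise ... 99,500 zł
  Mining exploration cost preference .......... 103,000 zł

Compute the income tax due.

Alternative minimum tax:
  Adjusted income: 356,500 zł + 99,500 zł + 103,000 zł = 559,000 zł
  Exemption: 20% × (559,000 zł − 192,000 zł) = 73,400 zł ≥ 67,000 zł, so the exemption is fully phased out
  Base: 559,000 zł − 0 zł = 559,000 zł
  559,000 zł × 23% = 128,570 zł

General income tax:
  114,000 zł × 10% = 11,400 zł
  197,000 zł × 20% = 39,400 zł
  45,500 zł × 27% = 12,285 zł
  → 63,085 zł

128,570 zł > 63,085 zł, so the alternative minimum tax is the binding amount.

128,570 zł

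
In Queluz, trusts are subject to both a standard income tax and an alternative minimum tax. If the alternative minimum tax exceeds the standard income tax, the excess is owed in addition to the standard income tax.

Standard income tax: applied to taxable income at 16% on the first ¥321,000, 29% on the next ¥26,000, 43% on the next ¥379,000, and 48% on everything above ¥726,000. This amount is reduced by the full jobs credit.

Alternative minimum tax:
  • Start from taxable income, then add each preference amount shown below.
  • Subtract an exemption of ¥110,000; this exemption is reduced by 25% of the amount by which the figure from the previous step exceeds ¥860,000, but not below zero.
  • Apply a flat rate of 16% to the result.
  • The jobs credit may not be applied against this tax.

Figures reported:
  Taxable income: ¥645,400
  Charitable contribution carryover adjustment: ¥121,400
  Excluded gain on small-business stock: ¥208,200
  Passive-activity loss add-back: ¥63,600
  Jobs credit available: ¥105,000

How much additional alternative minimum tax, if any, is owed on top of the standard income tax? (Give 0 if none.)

¥73,508

Standard income tax:
  ¥321,000 × 16% = ¥51,360
  ¥26,000 × 29% = ¥7,540
  ¥298,400 × 43% = ¥128,312
  → ¥187,212
  Less jobs credit ¥105,000 → ¥82,212

Alternative minimum tax:
  Adjusted income: ¥645,400 + ¥121,400 + ¥208,200 + ¥63,600 = ¥1,038,600
  Exemption: ¥110,000 − 25% × (¥1,038,600 − ¥860,000) = ¥110,000 − ¥44,650 = ¥65,350
  Base: ¥1,038,600 − ¥65,350 = ¥973,250
  ¥973,250 × 16% = ¥155,720

Excess of alternative minimum tax over standard income tax: ¥155,720 − ¥82,212 = ¥73,508.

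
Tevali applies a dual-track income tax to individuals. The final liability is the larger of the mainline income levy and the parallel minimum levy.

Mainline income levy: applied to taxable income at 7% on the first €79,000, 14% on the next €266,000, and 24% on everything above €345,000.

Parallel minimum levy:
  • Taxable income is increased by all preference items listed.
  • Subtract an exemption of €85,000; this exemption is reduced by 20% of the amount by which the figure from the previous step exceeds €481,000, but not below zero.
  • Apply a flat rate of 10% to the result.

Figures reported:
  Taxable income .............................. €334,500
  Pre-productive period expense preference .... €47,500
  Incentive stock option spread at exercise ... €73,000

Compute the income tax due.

€41,300

Mainline income levy:
  €79,000 × 7% = €5,530
  €255,500 × 14% = €35,770
  → €41,300

Parallel minimum levy:
  Adjusted income: €334,500 + €47,500 + €73,000 = €455,000
  Exemption: €455,000 ≤ €481,000, so full €85,000 applies
  Base: €455,000 − €85,000 = €370,000
  €370,000 × 10% = €37,000

€41,300 > €37,000, so the mainline income levy governs.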